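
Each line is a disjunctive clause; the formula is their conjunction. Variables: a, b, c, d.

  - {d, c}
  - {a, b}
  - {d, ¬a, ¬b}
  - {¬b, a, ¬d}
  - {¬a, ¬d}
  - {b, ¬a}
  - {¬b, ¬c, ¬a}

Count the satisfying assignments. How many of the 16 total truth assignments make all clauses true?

1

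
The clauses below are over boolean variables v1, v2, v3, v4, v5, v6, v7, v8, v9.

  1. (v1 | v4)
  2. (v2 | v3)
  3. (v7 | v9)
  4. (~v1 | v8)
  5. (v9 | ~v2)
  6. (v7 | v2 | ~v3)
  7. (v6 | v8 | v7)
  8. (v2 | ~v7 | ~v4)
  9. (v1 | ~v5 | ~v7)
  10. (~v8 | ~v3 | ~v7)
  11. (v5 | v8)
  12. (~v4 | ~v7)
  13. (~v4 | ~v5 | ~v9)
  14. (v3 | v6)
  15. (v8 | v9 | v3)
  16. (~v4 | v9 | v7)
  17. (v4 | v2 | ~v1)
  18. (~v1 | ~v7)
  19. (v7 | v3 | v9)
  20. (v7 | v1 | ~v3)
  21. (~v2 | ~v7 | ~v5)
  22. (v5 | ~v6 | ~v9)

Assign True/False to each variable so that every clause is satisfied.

v1=T, v2=T, v3=T, v4=F, v5=T, v6=F, v7=F, v8=T, v9=T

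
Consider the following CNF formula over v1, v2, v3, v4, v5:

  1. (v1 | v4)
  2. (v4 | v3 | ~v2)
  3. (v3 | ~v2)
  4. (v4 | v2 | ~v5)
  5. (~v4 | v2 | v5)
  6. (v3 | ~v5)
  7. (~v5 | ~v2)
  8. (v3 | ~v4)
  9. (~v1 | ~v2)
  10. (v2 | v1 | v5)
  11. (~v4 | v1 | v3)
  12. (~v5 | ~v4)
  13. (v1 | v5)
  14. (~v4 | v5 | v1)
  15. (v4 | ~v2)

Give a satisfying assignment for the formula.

v1 = 1  v2 = 0  v3 = 1  v4 = 0  v5 = 0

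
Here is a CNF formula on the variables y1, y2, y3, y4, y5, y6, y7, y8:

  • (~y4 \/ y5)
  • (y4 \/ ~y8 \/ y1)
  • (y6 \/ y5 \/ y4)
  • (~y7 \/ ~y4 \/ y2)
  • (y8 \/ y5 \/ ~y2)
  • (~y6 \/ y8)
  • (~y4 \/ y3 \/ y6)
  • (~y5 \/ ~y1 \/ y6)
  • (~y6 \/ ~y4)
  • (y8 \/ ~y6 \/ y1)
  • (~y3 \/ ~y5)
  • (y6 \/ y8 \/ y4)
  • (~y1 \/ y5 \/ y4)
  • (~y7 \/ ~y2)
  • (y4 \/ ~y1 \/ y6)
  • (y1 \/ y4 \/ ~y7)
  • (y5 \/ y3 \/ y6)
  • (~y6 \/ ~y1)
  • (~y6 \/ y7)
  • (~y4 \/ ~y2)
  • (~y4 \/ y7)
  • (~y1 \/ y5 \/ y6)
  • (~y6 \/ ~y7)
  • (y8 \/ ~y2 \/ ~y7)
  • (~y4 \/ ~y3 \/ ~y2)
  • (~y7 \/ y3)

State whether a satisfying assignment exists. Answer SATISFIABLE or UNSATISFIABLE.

y4 = True:
  propagation gives y5=True, y6=False, y3=True; an empty clause results — contradiction.
y4 = False:
  y6 = True:
    propagation gives y8=True, y1=True; an empty clause results — contradiction.
  y6 = False:
    propagation gives y5=True, y1=False, y8=False; an empty clause results — contradiction.
Every branch closes, so no satisfying assignment exists.

UNSATISFIABLE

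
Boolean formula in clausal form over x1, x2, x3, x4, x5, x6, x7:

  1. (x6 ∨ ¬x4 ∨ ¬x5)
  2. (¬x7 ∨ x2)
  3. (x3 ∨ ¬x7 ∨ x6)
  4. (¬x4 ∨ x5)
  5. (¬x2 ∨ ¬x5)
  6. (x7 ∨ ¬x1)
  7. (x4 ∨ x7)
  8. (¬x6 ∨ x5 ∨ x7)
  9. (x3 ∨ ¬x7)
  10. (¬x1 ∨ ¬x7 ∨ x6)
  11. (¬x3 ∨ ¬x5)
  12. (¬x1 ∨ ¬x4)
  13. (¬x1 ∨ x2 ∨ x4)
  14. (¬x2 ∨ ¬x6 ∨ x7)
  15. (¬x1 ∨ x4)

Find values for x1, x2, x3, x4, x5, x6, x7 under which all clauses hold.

x1 = False, x2 = False, x3 = False, x4 = True, x5 = True, x6 = True, x7 = False

Pure literal: x1 appears only negated; assign x1 = False.
Set x2 = False and propagate.
  then x7 is forced to False.
  then x4 is forced to True.
  then x5 is forced to True.
  then x6 is forced to True.
  then x3 is forced to False.
Every clause has at least one true literal under this assignment.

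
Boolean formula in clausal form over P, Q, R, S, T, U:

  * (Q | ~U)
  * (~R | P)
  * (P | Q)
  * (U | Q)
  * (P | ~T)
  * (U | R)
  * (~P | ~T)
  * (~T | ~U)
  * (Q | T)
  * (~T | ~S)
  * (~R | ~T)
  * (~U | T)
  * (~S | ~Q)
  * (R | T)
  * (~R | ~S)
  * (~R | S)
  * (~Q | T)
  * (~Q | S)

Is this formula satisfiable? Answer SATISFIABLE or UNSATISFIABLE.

UNSATISFIABLE

T = True:
  propagation gives P=True; an empty clause results — contradiction.
T = False:
  propagation gives Q=True; an empty clause results — contradiction.
Every branch closes, so no satisfying assignment exists.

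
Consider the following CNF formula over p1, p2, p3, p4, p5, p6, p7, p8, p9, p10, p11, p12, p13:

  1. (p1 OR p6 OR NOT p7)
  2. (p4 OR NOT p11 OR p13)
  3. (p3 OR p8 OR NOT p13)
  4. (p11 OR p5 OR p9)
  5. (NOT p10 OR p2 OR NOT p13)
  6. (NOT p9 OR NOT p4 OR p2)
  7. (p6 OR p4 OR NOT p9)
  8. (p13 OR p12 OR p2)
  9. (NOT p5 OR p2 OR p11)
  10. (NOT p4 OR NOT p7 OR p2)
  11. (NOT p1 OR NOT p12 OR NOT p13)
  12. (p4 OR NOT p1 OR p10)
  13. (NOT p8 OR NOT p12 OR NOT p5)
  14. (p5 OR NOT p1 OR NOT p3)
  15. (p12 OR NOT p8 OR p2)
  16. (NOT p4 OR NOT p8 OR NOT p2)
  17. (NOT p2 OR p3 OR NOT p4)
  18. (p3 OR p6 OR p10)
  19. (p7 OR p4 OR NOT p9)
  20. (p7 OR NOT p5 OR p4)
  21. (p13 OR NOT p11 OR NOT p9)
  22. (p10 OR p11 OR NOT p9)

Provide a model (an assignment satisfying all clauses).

p1=False, p2=True, p3=True, p4=False, p5=True, p6=True, p7=True, p8=False, p9=False, p10=True, p11=True, p12=False, p13=True

p6 occurs only positively in the remaining clauses — set p6 = True.
Try p1 = False.
Branch on p2: take p2 = True.
Try p3 = True.
The remaining clauses are satisfied by p4 = False, p5 = True, p7 = True, p8 = False, p9 = False, p10 = True, p11 = True, p12 = False, p13 = True.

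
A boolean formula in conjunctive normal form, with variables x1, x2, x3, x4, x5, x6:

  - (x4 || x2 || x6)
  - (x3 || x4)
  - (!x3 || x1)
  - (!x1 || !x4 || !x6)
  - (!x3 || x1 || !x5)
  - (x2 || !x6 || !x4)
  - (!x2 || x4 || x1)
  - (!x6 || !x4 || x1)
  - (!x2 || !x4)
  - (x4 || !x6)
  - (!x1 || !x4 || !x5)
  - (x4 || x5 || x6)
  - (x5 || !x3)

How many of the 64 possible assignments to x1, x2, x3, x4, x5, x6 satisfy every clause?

4

The models are:
  x1=F x2=F x3=F x4=T x5=F x6=F
  x1=F x2=F x3=F x4=T x5=T x6=F
  x1=T x2=F x3=F x4=T x5=F x6=F
  x1=T x2=T x3=T x4=F x5=T x6=F
That's 4 in total.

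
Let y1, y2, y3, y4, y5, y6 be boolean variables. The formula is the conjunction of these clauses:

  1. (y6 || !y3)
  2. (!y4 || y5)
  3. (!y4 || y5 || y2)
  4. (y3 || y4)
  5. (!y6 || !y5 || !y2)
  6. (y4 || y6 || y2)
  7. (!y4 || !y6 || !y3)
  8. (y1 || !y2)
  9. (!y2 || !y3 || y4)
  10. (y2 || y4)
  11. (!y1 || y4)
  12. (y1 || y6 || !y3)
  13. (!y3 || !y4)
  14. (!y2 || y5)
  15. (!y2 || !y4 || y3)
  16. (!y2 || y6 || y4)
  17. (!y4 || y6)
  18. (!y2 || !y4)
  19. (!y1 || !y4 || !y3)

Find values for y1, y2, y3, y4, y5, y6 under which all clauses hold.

y1 = 0, y2 = 0, y3 = 0, y4 = 1, y5 = 1, y6 = 1

Set y1 = False and propagate.
  then y2 is forced to False.
  then y4 is forced to True.
  then y5 is forced to True.
  then y3 is forced to False.
  then y6 is forced to True.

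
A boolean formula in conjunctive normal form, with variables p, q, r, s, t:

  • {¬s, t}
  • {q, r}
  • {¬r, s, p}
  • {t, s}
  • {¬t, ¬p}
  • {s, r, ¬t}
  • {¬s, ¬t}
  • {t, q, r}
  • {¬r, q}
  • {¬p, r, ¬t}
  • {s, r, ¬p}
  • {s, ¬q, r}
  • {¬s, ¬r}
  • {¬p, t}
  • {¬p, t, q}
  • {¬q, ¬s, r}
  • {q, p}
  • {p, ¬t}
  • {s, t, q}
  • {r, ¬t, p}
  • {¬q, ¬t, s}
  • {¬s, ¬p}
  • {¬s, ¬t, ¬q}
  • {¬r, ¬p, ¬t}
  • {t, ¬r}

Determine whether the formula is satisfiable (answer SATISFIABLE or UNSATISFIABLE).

UNSATISFIABLE

t = True:
  propagation gives p=False; an empty clause results — contradiction.
t = False:
  propagation gives s=False; an empty clause results — contradiction.
Every branch closes, so no satisfying assignment exists.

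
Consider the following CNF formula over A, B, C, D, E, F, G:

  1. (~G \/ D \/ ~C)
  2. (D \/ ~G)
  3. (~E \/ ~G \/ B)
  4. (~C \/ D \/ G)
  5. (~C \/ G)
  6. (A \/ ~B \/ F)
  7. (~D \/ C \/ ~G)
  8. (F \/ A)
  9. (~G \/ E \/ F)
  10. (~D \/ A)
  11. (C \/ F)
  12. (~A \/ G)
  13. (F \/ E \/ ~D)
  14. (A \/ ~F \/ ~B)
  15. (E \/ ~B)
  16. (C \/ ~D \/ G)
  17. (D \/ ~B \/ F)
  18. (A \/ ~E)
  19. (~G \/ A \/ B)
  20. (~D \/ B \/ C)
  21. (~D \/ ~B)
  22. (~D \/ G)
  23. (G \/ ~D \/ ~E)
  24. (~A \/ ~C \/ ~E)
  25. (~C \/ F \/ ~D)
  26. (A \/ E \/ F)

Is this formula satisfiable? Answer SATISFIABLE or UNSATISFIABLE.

SATISFIABLE

Branch on A: take A = True.
  then G is forced to True.
  then D is forced to True.
  then C is forced to True.
  then B is forced to False.
  then E is forced to False.
  then F is forced to True.
So A = 1  B = 0  C = 1  D = 1  E = 0  F = 1  G = 1 is a satisfying assignment.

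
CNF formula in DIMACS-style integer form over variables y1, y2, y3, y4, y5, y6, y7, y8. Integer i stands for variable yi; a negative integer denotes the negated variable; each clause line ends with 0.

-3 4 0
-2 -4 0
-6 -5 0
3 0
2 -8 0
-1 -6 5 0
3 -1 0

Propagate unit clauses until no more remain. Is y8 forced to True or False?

False

(y3) stands alone — y3 = True.
In (y4 || !y3), !y3 is now false; y4 must hold, so y4 = True.
(!y2 || !y4) with y4 = True leaves only !y2, so y2 = False.
(y2 || !y8): since y2 = False, the clause reduces to (!y8). y8 = False.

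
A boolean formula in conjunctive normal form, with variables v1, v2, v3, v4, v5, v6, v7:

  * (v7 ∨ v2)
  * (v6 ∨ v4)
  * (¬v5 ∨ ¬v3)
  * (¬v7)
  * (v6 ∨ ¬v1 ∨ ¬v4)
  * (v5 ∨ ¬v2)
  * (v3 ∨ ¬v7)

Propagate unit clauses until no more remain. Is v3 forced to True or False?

False

(¬v7) is a unit clause: v7 = False.
(v7 ∨ v2): since v7 = False, the clause reduces to (v2). v2 = True.
In (v5 ∨ ¬v2), ¬v2 is now false; v5 must hold, so v5 = True.
(¬v3 ∨ ¬v5): since v5 = True, the clause reduces to (¬v3). v3 = False.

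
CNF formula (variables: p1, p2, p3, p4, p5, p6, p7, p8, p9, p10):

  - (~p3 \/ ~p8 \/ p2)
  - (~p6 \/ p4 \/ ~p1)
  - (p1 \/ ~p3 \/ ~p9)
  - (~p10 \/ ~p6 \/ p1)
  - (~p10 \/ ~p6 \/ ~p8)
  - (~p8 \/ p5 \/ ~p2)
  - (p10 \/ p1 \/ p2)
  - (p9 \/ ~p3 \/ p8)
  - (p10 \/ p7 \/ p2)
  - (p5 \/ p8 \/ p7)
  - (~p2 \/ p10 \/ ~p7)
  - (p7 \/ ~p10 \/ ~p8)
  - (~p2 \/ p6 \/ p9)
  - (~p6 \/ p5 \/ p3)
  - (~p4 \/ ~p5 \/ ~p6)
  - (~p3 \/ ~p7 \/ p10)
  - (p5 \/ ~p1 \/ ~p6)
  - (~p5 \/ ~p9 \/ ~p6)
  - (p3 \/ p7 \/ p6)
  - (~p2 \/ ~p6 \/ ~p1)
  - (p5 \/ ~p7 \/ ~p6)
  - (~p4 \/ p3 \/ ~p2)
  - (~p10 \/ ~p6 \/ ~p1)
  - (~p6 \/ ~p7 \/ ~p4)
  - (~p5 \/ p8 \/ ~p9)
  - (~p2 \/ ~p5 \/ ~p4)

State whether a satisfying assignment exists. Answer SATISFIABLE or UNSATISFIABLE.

Try p1 = True.
For the remaining variables, p2 = False, p3 = False, p4 = True, p5 = False, p6 = False, p7 = True, p8 = False, p9 = False, p10 = True works.
So p1=True, p2=False, p3=False, p4=True, p5=False, p6=False, p7=True, p8=False, p9=False, p10=True is a satisfying assignment.

SATISFIABLE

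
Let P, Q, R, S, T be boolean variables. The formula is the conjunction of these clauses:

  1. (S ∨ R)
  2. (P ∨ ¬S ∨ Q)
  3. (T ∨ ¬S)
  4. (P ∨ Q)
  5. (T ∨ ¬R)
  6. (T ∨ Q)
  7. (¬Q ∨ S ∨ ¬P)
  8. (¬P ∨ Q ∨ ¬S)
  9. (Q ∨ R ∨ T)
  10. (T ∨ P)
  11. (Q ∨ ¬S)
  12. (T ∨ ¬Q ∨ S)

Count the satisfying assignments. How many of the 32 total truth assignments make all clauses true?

Satisfying assignments:
  P=0 Q=1 R=0 S=1 T=1
  P=0 Q=1 R=1 S=0 T=1
  P=0 Q=1 R=1 S=1 T=1
  P=1 Q=0 R=1 S=0 T=1
  P=1 Q=1 R=0 S=1 T=1
  P=1 Q=1 R=1 S=1 T=1
That's 6 in total.

6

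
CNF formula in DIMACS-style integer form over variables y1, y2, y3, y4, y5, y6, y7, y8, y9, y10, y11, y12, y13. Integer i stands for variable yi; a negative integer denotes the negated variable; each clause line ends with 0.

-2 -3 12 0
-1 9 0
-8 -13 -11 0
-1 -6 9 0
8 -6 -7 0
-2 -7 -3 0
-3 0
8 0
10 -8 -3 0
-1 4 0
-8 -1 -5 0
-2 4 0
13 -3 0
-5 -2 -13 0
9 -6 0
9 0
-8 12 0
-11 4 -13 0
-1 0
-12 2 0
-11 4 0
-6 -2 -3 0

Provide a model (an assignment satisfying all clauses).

y1 = F, y2 = T, y3 = F, y4 = T, y5 = F, y6 = F, y7 = T, y8 = T, y9 = T, y10 = F, y11 = T, y12 = T, y13 = F

The clause (~y3) is unit: y3 must be False.
The clause (y8) is unit: y8 must be True.
The clause (y9) is unit: y9 must be True.
Unit propagation: (y12) forces y12 = True.
(~y1) is a unit clause, so y1 = False.
(y2) is a unit clause, so y2 = True.
(y4) is a unit clause, so y4 = True.
y5 occurs only negated in the remaining clauses — set y5 = False.
Pure literal: y13 appears only negated; assign y13 = False.
y6, y7, y10, y11 are now unconstrained; take y6 = False, y7 = True, y10 = False, y11 = True.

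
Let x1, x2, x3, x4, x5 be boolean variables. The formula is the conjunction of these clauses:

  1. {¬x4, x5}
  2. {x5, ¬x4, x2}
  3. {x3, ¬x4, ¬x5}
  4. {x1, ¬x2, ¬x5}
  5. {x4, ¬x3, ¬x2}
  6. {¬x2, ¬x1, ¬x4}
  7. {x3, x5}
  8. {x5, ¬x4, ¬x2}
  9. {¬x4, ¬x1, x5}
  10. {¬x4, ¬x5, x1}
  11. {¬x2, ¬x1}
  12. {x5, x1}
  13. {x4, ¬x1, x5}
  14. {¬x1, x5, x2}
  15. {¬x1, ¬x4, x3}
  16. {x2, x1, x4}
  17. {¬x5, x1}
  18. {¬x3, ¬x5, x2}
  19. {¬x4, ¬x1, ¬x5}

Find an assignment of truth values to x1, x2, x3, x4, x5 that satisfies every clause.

x1=True  x2=False  x3=False  x4=False  x5=True

Set x1 = True and propagate.
  then x2 is forced to False.
  then x5 is forced to True.
  then x3 is forced to False.
  then x4 is forced to False.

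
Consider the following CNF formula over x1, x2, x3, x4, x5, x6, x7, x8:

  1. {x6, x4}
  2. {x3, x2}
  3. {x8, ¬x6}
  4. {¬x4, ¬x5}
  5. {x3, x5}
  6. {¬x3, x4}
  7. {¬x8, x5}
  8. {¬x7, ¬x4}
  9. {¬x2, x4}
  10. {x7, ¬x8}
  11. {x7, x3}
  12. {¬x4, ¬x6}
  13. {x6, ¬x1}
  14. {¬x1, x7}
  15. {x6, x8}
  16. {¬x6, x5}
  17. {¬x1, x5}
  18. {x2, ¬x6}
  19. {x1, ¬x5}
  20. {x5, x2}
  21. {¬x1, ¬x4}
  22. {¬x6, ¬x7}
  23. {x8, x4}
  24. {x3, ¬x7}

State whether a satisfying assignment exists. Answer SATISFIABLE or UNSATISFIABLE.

x4 = True:
  propagation gives x5=False, x3=True, x8=False, x6=False; an empty clause results — contradiction.
x4 = False:
  propagation gives x6=True, x8=True, x3=False, x2=True; an empty clause results — contradiction.
Every branch closes, so no satisfying assignment exists.

UNSATISFIABLE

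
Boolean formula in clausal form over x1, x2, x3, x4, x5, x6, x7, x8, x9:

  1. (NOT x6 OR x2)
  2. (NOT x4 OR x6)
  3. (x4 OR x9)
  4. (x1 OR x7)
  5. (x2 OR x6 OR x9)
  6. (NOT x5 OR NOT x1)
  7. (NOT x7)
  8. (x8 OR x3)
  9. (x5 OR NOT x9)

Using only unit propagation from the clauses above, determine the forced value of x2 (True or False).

(NOT x7) is a unit clause: x7 = False.
In (x7 OR x1), x7 is now false; x1 must hold, so x1 = True.
From (NOT x5 OR NOT x1) and x1 = True: x5 = False.
(NOT x9 OR x5) with x5 = False leaves only NOT x9, so x9 = False.
(x9 OR x4) with x9 = False leaves only x4, so x4 = True.
In (NOT x4 OR x6), NOT x4 is now false; x6 must hold, so x6 = True.
(x2 OR NOT x6) with x6 = True leaves only x2, so x2 = True.

True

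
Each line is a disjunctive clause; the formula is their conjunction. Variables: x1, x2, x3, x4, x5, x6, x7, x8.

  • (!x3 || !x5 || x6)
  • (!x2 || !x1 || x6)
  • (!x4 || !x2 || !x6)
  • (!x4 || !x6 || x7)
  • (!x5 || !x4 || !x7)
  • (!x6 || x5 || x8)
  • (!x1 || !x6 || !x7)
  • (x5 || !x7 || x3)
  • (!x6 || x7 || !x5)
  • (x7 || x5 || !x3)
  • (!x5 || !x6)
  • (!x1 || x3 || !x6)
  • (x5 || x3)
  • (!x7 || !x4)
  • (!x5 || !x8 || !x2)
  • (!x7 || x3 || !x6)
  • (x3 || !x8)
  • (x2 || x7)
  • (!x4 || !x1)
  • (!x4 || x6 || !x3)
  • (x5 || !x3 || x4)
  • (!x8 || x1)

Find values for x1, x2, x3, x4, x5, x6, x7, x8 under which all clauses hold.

x1=F, x2=T, x3=F, x4=F, x5=T, x6=F, x7=F, x8=F

Set x1 = False and propagate.
  then x8 is forced to False.
Branch on x2: take x2 = True.
Set x3 = False and propagate.
  then x5 is forced to True.
  then x6 is forced to False.
For the remaining variables, x4 = False, x7 = False works.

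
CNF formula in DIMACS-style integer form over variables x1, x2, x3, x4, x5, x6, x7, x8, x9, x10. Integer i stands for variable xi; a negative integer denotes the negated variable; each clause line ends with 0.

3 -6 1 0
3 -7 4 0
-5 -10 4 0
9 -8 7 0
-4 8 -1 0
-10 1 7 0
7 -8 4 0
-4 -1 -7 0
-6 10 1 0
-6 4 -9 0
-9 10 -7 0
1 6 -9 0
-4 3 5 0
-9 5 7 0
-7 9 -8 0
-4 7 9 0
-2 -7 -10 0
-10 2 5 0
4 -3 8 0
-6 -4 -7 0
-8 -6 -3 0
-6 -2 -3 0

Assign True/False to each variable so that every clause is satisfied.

x1=T  x2=F  x3=F  x4=T  x5=T  x6=F  x7=F  x8=T  x9=T  x10=T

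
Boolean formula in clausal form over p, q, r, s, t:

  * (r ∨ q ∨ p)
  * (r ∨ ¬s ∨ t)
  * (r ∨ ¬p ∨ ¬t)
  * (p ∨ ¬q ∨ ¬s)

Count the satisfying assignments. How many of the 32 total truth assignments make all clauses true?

Split on p, then r.
  p=1, r=1: q, s, t free → 2^3 = 8.
  p=1, r=0: remaining (q,s,t) ∈ {(0,0,0); (1,0,0)} — 2.
  p=0, r=1: t free; 3 ways for (q,s) × 2^1 = 6.
  p=0, r=0: remaining (q,s,t) ∈ {(1,0,0); (1,0,1)} — 2.
Total: 8 + 2 + 6 + 2 = 18.

18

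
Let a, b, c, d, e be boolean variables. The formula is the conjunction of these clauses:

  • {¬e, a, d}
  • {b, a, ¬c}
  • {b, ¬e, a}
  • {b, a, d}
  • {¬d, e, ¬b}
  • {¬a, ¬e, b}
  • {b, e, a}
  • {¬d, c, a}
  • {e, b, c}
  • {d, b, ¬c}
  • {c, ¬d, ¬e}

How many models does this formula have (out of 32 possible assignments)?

9

Split on b, then a.
  b=1, a=1: 5 of the 8 assignments to (c,d,e) work.
  b=1, a=0: remaining (c,d,e) ∈ {(0,0,0); (1,0,0); (1,1,1)} — 3.
  b=0, a=1: remaining (c,d,e) ∈ {(1,1,0)} — 1.
  b=0, a=0: a clause becomes empty — 0.
Total: 5 + 3 + 1 + 0 = 9.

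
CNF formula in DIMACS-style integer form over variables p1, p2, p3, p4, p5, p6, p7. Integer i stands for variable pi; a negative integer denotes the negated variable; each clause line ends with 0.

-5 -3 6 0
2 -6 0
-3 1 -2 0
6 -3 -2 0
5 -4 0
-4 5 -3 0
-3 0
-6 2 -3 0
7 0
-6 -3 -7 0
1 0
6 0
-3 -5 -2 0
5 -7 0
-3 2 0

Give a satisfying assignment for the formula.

p1 = True, p2 = True, p3 = False, p4 = True, p5 = True, p6 = True, p7 = True

Check each clause:
  1. {p6, ¬p3, ¬p5} — ¬p3 is true.
  2. {¬p6, p2} — p2 is true.
  3. {p1, ¬p2, ¬p3} — p1 is true.
  4. {¬p2, p6, ¬p3} — ¬p3 is true.
  5. {¬p4, p5} — p5 is true.
  6. {p5, ¬p4, ¬p3} — ¬p3 is true.
  7. {¬p3} — ¬p3 is true.
  8. {¬p6, p2, ¬p3} — p2 is true.
  9. {p7} — p7 is true.
  10. {¬p3, ¬p7, ¬p6} — ¬p3 is true.
  11. {p1} — p1 is true.
  12. {p6} — p6 is true.
  13. {¬p3, ¬p2, ¬p5} — ¬p3 is true.
  14. {p5, ¬p7} — p5 is true.
  15. {p2, ¬p3} — p2 is true.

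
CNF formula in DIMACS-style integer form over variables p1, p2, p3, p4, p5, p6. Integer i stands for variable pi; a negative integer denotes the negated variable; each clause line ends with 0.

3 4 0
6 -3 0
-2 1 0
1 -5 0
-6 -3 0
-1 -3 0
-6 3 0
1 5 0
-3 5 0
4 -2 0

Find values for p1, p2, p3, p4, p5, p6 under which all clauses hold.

p1 = 1  p2 = 1  p3 = 0  p4 = 1  p5 = 1  p6 = 0

Pure literal: p4 appears only positively; assign p4 = True.
Try p1 = True.
  then p3 is forced to False.
  then p6 is forced to False.
p2, p5 are now unconstrained; take p2 = True, p5 = True.
Check each clause:
  1. (p4 ∨ p3) — p4 is true.
  2. (¬p3 ∨ p6) — ¬p3 is true.
  3. (p1 ∨ ¬p2) — p1 is true.
  4. (p1 ∨ ¬p5) — p1 is true.
  5. (¬p3 ∨ ¬p6) — ¬p6 is true.
  6. (¬p1 ∨ ¬p3) — ¬p3 is true.
  7. (¬p6 ∨ p3) — ¬p6 is true.
  8. (p5 ∨ p1) — p1 is true.
  9. (¬p3 ∨ p5) — p5 is true.
  10. (p4 ∨ ¬p2) — p4 is true.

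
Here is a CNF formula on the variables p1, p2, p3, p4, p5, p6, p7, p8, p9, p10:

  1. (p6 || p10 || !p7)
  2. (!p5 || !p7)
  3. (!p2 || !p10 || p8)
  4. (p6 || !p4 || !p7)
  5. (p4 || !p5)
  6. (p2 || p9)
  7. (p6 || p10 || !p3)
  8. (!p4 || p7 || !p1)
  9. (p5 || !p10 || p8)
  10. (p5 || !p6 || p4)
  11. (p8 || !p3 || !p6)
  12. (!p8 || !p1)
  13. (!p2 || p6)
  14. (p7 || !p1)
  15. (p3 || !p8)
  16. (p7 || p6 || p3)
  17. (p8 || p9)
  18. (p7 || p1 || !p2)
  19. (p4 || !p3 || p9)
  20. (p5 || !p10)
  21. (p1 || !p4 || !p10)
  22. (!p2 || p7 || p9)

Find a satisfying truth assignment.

Try p1 = False.
The remaining clauses are satisfied by p2 = True, p3 = True, p4 = True, p5 = False, p6 = True, p7 = True, p8 = True, p9 = False, p10 = False.

p1 = 0, p2 = 1, p3 = 1, p4 = 1, p5 = 0, p6 = 1, p7 = 1, p8 = 1, p9 = 0, p10 = 0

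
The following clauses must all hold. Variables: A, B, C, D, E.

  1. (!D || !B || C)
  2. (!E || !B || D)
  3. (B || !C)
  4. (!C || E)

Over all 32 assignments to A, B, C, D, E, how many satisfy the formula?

Case analysis on B and C:
  B=1, C=1: remaining (A,D,E) ∈ {(0,1,1); (1,1,1)} — 2.
  B=1, C=0: remaining (A,D,E) ∈ {(0,0,0); (1,0,0)} — 2.
  B=0, C=1: a clause becomes empty — 0.
  B=0, C=0: A, D, E free → 2^3 = 8.
Total: 2 + 2 + 0 + 8 = 12.

12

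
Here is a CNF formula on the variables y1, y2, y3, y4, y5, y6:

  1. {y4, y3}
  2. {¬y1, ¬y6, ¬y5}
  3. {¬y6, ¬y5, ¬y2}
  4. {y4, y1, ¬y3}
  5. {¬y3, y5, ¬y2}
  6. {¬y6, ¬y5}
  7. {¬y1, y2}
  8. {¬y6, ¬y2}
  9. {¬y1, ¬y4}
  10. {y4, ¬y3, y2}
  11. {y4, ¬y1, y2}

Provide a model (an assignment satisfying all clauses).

y1=0, y2=0, y3=1, y4=1, y5=1, y6=0

y6 occurs only negated in the remaining clauses — set y6 = False.
Branch on y1: take y1 = False.
Branch on y2: take y2 = False.
The remaining clauses are satisfied by y3 = True, y4 = True, y5 = True.
Every clause has at least one true literal under this assignment.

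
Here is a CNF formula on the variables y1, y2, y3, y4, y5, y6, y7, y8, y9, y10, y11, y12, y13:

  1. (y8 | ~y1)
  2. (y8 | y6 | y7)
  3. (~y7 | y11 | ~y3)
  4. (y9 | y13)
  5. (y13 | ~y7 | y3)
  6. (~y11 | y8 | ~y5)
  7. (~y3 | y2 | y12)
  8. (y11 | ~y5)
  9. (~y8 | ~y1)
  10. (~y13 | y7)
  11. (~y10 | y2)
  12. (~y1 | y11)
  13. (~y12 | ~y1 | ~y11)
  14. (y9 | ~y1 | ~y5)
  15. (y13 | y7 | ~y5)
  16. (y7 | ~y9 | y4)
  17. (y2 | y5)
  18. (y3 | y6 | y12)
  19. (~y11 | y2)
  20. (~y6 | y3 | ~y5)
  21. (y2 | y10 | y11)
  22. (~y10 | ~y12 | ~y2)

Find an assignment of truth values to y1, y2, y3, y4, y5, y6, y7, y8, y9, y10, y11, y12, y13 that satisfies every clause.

y1 = F  y2 = T  y3 = T  y4 = F  y5 = F  y6 = T  y7 = T  y8 = F  y9 = T  y10 = F  y11 = T  y12 = F  y13 = T

y1 occurs only negated in the remaining clauses — set y1 = False.
Branch on y2: take y2 = True.
Try y3 = True.
Try y4 = False.
For the remaining variables, y5 = False, y6 = True, y7 = True, y8 = False, y9 = True, y10 = False, y11 = True, y12 = False, y13 = True works.
Every clause has at least one true literal under this assignment.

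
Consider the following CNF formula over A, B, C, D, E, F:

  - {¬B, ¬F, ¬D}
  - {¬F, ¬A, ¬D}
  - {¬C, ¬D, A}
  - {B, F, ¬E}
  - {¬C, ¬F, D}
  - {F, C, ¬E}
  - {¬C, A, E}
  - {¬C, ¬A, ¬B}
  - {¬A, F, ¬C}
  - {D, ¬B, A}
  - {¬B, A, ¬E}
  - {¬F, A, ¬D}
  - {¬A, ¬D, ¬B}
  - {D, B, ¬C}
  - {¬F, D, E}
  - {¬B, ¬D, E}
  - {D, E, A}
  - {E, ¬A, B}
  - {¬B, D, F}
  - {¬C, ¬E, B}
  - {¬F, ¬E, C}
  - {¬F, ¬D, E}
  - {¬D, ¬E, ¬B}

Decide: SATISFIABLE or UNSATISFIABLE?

Set A = False and propagate.
Branch on B: take B = False.
Branch on C: take C = False.
The remaining clauses are satisfied by D = True, E = False, F = False.
So A=False, B=False, C=False, D=True, E=False, F=False is a satisfying assignment.

SATISFIABLE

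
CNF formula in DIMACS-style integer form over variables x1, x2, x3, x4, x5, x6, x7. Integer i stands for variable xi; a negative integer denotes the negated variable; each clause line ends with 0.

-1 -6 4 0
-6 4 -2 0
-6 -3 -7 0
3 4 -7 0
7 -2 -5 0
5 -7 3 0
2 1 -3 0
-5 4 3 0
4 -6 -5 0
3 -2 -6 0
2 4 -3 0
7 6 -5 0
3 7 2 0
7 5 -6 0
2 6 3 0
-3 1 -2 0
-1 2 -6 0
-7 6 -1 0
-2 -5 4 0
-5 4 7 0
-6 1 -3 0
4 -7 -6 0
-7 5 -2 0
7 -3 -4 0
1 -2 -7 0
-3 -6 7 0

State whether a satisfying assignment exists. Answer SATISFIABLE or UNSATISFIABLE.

Set x1 = True and propagate.
Set x2 = True and propagate.
For the remaining variables, x3 = True, x4 = False, x5 = False, x6 = False, x7 = False works.
So x1=1, x2=1, x3=1, x4=0, x5=0, x6=0, x7=0 is a satisfying assignment.

SATISFIABLE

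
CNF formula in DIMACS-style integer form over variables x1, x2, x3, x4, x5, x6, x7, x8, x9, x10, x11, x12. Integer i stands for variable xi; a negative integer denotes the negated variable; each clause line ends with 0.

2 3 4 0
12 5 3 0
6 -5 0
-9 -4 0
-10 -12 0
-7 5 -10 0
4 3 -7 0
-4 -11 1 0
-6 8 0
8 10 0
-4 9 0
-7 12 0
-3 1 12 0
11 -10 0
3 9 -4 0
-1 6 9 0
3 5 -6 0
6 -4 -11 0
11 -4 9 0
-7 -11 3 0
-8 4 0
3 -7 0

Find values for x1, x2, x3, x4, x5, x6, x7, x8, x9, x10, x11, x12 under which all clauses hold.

Pure literal: x7 appears only negated; assign x7 = False.
Set x1 = True and propagate.
Set x2 = False and propagate.
Set x3 = True and propagate.
The remaining clauses are satisfied by x4 = False, x5 = False, x6 = False, x8 = False, x9 = True, x10 = True, x11 = True, x12 = False.
Check each clause:
  1. (x4 ∨ x3 ∨ x2) — x3 is true.
  2. (x3 ∨ x5 ∨ x12) — x3 is true.
  3. (¬x5 ∨ x6) — ¬x5 is true.
  4. (¬x4 ∨ ¬x9) — ¬x4 is true.
  5. (¬x10 ∨ ¬x12) — ¬x12 is true.
  6. (¬x10 ∨ ¬x7 ∨ x5) — ¬x7 is true.
  7. (¬x7 ∨ x4 ∨ x3) — ¬x7 is true.
  8. (¬x4 ∨ x1 ∨ ¬x11) — x1 is true.
  9. (¬x6 ∨ x8) — ¬x6 is true.
  10. (x8 ∨ x10) — x10 is true.
  11. (¬x4 ∨ x9) — x9 is true.
  12. (x12 ∨ ¬x7) — ¬x7 is true.
  13. (x12 ∨ ¬x3 ∨ x1) — x1 is true.
  14. (x11 ∨ ¬x10) — x11 is true.
  15. (¬x4 ∨ x9 ∨ x3) — x9 is true.
  16. (x9 ∨ ¬x1 ∨ x6) — x9 is true.
  17. (¬x6 ∨ x5 ∨ x3) — ¬x6 is true.
  18. (x6 ∨ ¬x11 ∨ ¬x4) — ¬x4 is true.
  19. (¬x4 ∨ x9 ∨ x11) — x9 is true.
  20. (x3 ∨ ¬x11 ∨ ¬x7) — ¬x7 is true.
  21. (x4 ∨ ¬x8) — ¬x8 is true.
  22. (¬x7 ∨ x3) — ¬x7 is true.

x1=1, x2=0, x3=1, x4=0, x5=0, x6=0, x7=0, x8=0, x9=1, x10=1, x11=1, x12=0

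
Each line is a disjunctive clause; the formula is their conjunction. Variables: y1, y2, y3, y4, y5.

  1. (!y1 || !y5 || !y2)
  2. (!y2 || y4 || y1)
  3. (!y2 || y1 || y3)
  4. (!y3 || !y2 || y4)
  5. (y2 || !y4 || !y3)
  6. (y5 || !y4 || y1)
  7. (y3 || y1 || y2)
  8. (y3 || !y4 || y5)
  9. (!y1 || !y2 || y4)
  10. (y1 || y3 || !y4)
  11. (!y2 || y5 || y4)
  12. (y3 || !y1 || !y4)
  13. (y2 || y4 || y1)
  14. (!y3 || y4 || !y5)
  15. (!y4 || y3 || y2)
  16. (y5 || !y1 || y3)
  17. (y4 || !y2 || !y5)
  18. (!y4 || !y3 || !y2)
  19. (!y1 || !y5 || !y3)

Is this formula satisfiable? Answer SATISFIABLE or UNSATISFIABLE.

SATISFIABLE

Set y1 = True and propagate.
Set y2 = False and propagate.
The remaining clauses are satisfied by y3 = True, y4 = False, y5 = False.
Every clause has at least one true literal under this assignment.
So y1=1, y2=0, y3=1, y4=0, y5=0 is a satisfying assignment.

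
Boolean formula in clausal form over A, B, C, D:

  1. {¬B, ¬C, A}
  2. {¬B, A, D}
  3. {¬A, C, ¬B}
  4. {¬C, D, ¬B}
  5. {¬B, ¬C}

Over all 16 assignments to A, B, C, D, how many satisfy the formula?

9

Case analysis on B and C:
  B=T, C=T: a clause becomes empty — 0.
  B=T, C=F: remaining (A,D) ∈ {(F,T)} — 1.
  B=F, C=T: remaining (A,D) ∈ {(F,F); (F,T); (T,F); (T,T)} — 4.
  B=F, C=F: remaining (A,D) ∈ {(F,F); (F,T); (T,F); (T,T)} — 4.
Total: 0 + 1 + 4 + 4 = 9.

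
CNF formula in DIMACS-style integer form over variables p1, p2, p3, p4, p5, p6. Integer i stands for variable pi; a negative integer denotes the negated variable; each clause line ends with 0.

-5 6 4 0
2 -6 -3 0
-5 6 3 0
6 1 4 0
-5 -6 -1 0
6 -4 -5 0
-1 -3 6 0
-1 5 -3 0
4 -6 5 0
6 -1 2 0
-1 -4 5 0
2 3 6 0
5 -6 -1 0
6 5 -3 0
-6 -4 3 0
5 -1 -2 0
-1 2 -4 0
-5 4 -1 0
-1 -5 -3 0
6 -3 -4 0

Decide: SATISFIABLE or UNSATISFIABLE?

SATISFIABLE

Try p1 = False.
Try p2 = True.
For the remaining variables, p3 = False, p4 = False, p5 = True, p6 = True works.
So p1 = False  p2 = True  p3 = False  p4 = False  p5 = True  p6 = True is a satisfying assignment.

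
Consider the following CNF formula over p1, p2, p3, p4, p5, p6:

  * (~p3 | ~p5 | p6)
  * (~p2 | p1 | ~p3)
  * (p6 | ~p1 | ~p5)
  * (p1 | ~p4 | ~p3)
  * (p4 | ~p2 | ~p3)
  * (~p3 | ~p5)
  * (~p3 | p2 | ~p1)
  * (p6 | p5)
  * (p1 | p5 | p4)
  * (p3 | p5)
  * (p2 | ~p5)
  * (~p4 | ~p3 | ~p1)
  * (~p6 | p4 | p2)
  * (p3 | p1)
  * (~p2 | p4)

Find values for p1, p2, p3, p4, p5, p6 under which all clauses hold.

p1 = T, p2 = T, p3 = F, p4 = T, p5 = T, p6 = T

Set p1 = True and propagate.
Try p2 = True.
  then p4 is forced to True.
  then p3 is forced to False.
  then p5 is forced to True.
  then p6 is forced to True.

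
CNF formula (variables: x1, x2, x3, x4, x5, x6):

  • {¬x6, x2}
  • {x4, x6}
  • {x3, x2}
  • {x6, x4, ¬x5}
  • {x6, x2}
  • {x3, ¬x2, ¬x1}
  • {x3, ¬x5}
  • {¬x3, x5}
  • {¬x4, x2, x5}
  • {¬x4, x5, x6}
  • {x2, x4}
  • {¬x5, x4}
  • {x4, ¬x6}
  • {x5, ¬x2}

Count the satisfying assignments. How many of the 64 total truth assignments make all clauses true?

Satisfying assignments:
  x1=F x2=T x3=T x4=T x5=T x6=F
  x1=F x2=T x3=T x4=T x5=T x6=T
  x1=T x2=T x3=T x4=T x5=T x6=F
  x1=T x2=T x3=T x4=T x5=T x6=T
That's 4 in total.

4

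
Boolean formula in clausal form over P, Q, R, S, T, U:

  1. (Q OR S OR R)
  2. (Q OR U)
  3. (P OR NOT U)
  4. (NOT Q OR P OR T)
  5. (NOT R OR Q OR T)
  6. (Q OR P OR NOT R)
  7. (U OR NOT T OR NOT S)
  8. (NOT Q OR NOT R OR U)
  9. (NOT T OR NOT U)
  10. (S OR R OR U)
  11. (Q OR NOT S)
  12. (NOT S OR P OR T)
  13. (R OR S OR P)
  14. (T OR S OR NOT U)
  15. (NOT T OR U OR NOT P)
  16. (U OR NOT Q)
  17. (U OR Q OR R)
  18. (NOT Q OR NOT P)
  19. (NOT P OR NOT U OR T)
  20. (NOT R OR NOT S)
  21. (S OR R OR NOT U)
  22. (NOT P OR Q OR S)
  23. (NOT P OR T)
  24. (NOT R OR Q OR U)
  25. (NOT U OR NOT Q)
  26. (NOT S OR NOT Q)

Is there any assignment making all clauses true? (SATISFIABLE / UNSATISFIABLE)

Q = True:
  propagation gives U=True; an empty clause results — contradiction.
Q = False:
  propagation gives U=True, P=True, T=False; an empty clause results — contradiction.
Every branch closes, so no satisfying assignment exists.

UNSATISFIABLE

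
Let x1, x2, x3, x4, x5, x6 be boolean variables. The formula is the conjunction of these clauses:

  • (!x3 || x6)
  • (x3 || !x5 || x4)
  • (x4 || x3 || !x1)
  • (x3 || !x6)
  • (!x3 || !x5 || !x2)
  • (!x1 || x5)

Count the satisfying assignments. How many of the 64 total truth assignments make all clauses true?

Case analysis on x3 and x5:
  x3=1, x5=1: remaining (x1,x2,x4,x6) ∈ {(0,0,0,1); (0,0,1,1); (1,0,0,1); (1,0,1,1)} — 4.
  x3=1, x5=0: remaining (x1,x2,x4,x6) ∈ {(0,0,0,1); (0,0,1,1); (0,1,0,1); (0,1,1,1)} — 4.
  x3=0, x5=1: remaining (x1,x2,x4,x6) ∈ {(0,0,1,0); (0,1,1,0); (1,0,1,0); (1,1,1,0)} — 4.
  x3=0, x5=0: remaining (x1,x2,x4,x6) ∈ {(0,0,0,0); (0,0,1,0); (0,1,0,0); (0,1,1,0)} — 4.
Total: 4 + 4 + 4 + 4 = 16.

16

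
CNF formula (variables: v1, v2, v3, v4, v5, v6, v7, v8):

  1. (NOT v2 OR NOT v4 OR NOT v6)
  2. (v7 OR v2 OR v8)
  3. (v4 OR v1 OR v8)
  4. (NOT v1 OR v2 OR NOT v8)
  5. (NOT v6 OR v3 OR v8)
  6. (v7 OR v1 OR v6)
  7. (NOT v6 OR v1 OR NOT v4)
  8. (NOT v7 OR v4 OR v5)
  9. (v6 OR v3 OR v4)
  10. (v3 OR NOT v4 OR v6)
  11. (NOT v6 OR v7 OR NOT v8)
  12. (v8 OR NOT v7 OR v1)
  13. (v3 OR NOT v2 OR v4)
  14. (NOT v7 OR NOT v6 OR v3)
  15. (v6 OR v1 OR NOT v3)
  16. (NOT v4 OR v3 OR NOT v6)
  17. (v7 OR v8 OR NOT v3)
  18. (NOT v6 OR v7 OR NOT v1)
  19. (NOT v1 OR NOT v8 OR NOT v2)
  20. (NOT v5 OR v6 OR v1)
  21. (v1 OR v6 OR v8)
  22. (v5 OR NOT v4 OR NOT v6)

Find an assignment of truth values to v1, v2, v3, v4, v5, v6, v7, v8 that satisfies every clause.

Try v1 = True.
Branch on v2: take v2 = False.
  then v8 is forced to False.
  then v7 is forced to True.
The remaining clauses are satisfied by v3 = True, v4 = True, v5 = True, v6 = False.
Check each clause:
  1. (NOT v6 OR NOT v4 OR NOT v2) — NOT v6 is true.
  2. (v2 OR v7 OR v8) — v7 is true.
  3. (v4 OR v8 OR v1) — v1 is true.
  4. (NOT v8 OR NOT v1 OR v2) — NOT v8 is true.
  5. (v3 OR NOT v6 OR v8) — NOT v6 is true.
  6. (v7 OR v6 OR v1) — v1 is true.
  7. (v1 OR NOT v4 OR NOT v6) — v1 is true.
  8. (v5 OR NOT v7 OR v4) — v4 is true.
  9. (v6 OR v3 OR v4) — v3 is true.
  10. (v6 OR NOT v4 OR v3) — v3 is true.
  11. (NOT v6 OR v7 OR NOT v8) — NOT v8 is true.
  12. (NOT v7 OR v8 OR v1) — v1 is true.
  13. (NOT v2 OR v3 OR v4) — v3 is true.
  14. (NOT v7 OR v3 OR NOT v6) — NOT v6 is true.
  15. (v6 OR v1 OR NOT v3) — v1 is true.
  16. (NOT v4 OR v3 OR NOT v6) — NOT v6 is true.
  17. (v8 OR NOT v3 OR v7) — v7 is true.
  18. (NOT v6 OR NOT v1 OR v7) — NOT v6 is true.
  19. (NOT v2 OR NOT v8 OR NOT v1) — NOT v8 is true.
  20. (v1 OR v6 OR NOT v5) — v1 is true.
  21. (v6 OR v1 OR v8) — v1 is true.
  22. (NOT v6 OR NOT v4 OR v5) — NOT v6 is true.

v1 = T, v2 = F, v3 = T, v4 = T, v5 = T, v6 = F, v7 = T, v8 = F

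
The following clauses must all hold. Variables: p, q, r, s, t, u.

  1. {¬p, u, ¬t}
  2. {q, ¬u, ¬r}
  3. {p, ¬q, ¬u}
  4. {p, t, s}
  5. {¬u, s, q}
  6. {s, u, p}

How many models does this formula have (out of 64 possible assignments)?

Case analysis on u and p:
  u=T, p=T: t free; 5 ways for (q,r,s) × 2^1 = 10.
  u=T, p=F: remaining (q,r,s,t) ∈ {(F,F,T,F); (F,F,T,T)} — 2.
  u=F, p=T: forces t=F; q, r, s free → 2^3 = 8.
  u=F, p=F: forces s=T; q, r, t free → 2^3 = 8.
Total: 10 + 2 + 8 + 8 = 28.

28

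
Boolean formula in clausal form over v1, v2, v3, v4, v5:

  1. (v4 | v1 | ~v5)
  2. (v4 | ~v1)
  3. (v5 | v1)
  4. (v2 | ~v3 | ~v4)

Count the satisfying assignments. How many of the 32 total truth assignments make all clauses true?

9

Case analysis on v1 and v4:
  v1=1, v4=1: v5 free; 3 ways for (v2,v3) × 2^1 = 6.
  v1=1, v4=0: a clause becomes empty — 0.
  v1=0, v4=1: remaining (v2,v3,v5) ∈ {(0,0,1); (1,0,1); (1,1,1)} — 3.
  v1=0, v4=0: a clause becomes empty — 0.
Total: 6 + 0 + 3 + 0 = 9.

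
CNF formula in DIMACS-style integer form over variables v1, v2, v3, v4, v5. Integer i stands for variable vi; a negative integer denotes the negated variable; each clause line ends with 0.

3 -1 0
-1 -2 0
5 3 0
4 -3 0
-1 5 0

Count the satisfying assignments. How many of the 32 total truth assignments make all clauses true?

9

Case analysis on v1 and v3:
  v1=1, v3=1: remaining (v2,v4,v5) ∈ {(0,1,1)} — 1.
  v1=1, v3=0: a clause becomes empty — 0.
  v1=0, v3=1: remaining (v2,v4,v5) ∈ {(0,1,0); (0,1,1); (1,1,0); (1,1,1)} — 4.
  v1=0, v3=0: remaining (v2,v4,v5) ∈ {(0,0,1); (0,1,1); (1,0,1); (1,1,1)} — 4.
Total: 1 + 0 + 4 + 4 = 9.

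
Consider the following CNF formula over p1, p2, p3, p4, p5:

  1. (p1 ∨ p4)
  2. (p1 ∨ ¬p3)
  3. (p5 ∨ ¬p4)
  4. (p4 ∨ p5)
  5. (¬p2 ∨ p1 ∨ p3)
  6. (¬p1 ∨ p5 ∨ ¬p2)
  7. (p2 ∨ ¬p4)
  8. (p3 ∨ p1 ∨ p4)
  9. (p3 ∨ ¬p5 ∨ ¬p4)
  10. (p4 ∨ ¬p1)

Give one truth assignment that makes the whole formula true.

p1=T, p2=T, p3=T, p4=T, p5=T

Set p1 = True and propagate.
  then p4 is forced to True.
  then p5 is forced to True.
  then p2 is forced to True.
  then p3 is forced to True.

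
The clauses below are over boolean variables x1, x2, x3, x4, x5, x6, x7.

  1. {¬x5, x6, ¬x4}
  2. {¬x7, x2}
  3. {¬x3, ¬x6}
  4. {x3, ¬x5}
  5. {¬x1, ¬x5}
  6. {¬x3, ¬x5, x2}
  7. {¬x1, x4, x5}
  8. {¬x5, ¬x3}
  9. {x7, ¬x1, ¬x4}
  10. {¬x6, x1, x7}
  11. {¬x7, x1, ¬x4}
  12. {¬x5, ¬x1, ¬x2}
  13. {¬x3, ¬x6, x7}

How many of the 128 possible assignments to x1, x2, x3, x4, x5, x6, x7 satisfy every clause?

Split on x5, then x1.
  x5=T, x1=T: a clause becomes empty — 0.
  x5=T, x1=F: a clause becomes empty — 0.
  x5=F, x1=T: remaining (x2,x3,x4,x6,x7) ∈ {(T,F,T,F,T); (T,F,T,T,T); (T,T,T,F,T)} — 3.
  x5=F, x1=F: 11 of the 32 assignments to (x2,x3,x4,x6,x7) work.
Total: 0 + 0 + 3 + 11 = 14.

14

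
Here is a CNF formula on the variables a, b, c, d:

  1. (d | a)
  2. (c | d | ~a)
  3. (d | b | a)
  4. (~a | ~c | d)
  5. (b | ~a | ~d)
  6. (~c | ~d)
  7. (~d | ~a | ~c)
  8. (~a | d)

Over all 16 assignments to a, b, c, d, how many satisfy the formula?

The models are:
  a=F b=F c=F d=T
  a=F b=T c=F d=T
  a=T b=T c=F d=T
Count: 3.

3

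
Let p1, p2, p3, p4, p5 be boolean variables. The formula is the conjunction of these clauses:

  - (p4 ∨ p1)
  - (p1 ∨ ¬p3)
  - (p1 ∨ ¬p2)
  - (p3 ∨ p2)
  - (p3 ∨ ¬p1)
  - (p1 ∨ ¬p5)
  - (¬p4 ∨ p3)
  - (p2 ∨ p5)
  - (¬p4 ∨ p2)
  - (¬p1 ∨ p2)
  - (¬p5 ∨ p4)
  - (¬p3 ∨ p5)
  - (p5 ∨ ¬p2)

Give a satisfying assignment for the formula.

p1=1, p2=1, p3=1, p4=1, p5=1

Check each clause:
  1. (p1 ∨ p4) — p1 is true.
  2. (¬p3 ∨ p1) — p1 is true.
  3. (p1 ∨ ¬p2) — p1 is true.
  4. (p2 ∨ p3) — p2 is true.
  5. (p3 ∨ ¬p1) — p3 is true.
  6. (p1 ∨ ¬p5) — p1 is true.
  7. (p3 ∨ ¬p4) — p3 is true.
  8. (p5 ∨ p2) — p2 is true.
  9. (p2 ∨ ¬p4) — p2 is true.
  10. (¬p1 ∨ p2) — p2 is true.
  11. (p4 ∨ ¬p5) — p4 is true.
  12. (¬p3 ∨ p5) — p5 is true.
  13. (¬p2 ∨ p5) — p5 is true.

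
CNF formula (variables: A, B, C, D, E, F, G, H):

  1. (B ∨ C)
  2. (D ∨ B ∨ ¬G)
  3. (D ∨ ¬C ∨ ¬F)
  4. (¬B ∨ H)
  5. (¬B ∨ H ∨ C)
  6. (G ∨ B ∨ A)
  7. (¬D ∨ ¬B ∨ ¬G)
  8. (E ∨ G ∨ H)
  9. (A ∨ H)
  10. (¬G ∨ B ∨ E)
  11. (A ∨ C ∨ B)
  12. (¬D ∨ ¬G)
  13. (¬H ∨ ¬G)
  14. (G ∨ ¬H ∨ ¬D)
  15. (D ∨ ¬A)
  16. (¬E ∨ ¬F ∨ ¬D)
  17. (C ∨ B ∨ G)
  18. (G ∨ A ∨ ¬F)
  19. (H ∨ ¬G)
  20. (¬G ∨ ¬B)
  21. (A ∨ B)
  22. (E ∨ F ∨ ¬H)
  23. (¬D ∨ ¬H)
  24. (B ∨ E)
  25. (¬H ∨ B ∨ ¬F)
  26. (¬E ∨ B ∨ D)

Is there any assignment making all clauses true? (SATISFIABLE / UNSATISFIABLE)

SATISFIABLE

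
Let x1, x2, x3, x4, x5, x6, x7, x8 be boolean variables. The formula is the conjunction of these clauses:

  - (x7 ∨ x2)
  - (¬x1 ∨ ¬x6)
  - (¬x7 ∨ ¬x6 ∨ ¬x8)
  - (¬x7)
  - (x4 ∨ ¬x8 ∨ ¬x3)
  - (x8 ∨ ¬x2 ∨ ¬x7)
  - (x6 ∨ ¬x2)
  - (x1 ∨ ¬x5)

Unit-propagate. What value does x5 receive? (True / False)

False

(¬x7) stands alone — x7 = False.
From (x2 ∨ x7) and x7 = False: x2 = True.
In (x6 ∨ ¬x2), ¬x2 is now false; x6 must hold, so x6 = True.
(¬x1 ∨ ¬x6) with x6 = True leaves only ¬x1, so x1 = False.
(¬x5 ∨ x1) with x1 = False leaves only ¬x5, so x5 = False.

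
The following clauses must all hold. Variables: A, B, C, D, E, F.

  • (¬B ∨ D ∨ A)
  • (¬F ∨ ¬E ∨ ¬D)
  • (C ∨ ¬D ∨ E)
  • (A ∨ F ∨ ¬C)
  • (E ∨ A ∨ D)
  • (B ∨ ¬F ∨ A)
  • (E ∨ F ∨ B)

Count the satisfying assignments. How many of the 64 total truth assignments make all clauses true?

25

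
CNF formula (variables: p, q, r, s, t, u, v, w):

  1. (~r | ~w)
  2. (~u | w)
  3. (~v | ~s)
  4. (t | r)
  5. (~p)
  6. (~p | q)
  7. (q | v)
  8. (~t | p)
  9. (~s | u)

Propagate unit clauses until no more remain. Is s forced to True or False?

(~p) stands alone — p = False.
(~t | p) with p = False leaves only ~t, so t = False.
From (r | t) and t = False: r = True.
From (~r | ~w) and r = True: w = False.
From (~u | w) and w = False: u = False.
In (u | ~s), u is now false; ~s must hold, so s = False.

False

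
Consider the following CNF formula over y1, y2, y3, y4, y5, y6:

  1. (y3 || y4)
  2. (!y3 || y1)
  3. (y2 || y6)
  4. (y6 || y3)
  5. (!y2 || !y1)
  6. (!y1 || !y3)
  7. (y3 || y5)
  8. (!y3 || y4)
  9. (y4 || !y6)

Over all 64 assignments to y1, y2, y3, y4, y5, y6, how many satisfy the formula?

3

Satisfying assignments:
  y1=0 y2=0 y3=0 y4=1 y5=1 y6=1
  y1=0 y2=1 y3=0 y4=1 y5=1 y6=1
  y1=1 y2=0 y3=0 y4=1 y5=1 y6=1
That's 3 in total.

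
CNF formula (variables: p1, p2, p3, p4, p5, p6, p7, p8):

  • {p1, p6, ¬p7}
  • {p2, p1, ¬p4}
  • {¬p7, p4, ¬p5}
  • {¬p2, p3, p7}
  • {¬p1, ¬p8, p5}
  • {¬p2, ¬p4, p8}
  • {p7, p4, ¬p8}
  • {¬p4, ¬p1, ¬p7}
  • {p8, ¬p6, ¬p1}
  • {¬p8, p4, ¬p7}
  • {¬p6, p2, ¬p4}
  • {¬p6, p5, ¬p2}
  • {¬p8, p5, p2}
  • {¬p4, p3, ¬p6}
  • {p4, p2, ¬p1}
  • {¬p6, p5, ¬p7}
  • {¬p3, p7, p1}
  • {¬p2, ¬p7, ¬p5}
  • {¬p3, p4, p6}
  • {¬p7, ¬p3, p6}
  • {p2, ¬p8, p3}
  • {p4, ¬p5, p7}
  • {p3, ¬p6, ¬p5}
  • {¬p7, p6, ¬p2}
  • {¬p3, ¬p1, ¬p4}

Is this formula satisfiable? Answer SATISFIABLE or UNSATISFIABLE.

Try p1 = True.
Branch on p2: take p2 = False.
  then p4 is forced to True.
  then p7 is forced to False.
  then p6 is forced to False.
  then p3 is forced to False.
  then p8 is forced to False.
p5 is now unconstrained; take p5 = True.
Every clause has at least one true literal under this assignment.
So p1 = True, p2 = False, p3 = False, p4 = True, p5 = True, p6 = False, p7 = False, p8 = False is a satisfying assignment.

SATISFIABLE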